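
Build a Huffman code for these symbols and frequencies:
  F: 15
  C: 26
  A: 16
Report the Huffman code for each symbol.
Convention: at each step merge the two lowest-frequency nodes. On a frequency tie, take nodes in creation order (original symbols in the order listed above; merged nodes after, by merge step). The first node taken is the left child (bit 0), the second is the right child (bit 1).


Huffman tree construction:
Step 1: Merge F(15) + A(16) = 31
Step 2: Merge C(26) + (F+A)(31) = 57
Read each symbol's code off the tree from the root (left child = 0, right child = 1).

Codes:
  F: 10 (length 2)
  C: 0 (length 1)
  A: 11 (length 2)
Average code length: 88/57 = 1.5439 bits/symbol


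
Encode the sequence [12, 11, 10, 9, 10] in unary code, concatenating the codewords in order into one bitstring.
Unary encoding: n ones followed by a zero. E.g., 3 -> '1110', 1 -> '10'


Encode each number as n ones followed by a terminating 0:
  12 -> 1111111111110 (13 bits)
  11 -> 111111111110 (12 bits)
  10 -> 11111111110 (11 bits)
  9 -> 1111111110 (10 bits)
  10 -> 11111111110 (11 bits)
Total length = 13 + 12 + 11 + 10 + 11 = 57 bits.

Unary([12, 11, 10, 9, 10]) = 111111111111011111111111011111111110111111111011111111110 (57 bits)


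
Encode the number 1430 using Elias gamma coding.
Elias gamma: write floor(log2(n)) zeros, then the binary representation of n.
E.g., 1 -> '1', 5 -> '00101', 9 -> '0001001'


num_bits = floor(log2(1430)) + 1 = 11
leading_zeros = num_bits - 1 = 10
binary(1430) = 10110010110

Elias gamma(1430) = '0000000000' + '10110010110' = 000000000010110010110 (21 bits)


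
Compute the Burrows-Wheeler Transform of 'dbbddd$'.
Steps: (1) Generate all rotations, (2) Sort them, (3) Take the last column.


Rotations (sorted):
  0: $dbbddd -> last char: d
  1: bbddd$d -> last char: d
  2: bddd$db -> last char: b
  3: d$dbbdd -> last char: d
  4: dbbddd$ -> last char: $
  5: dd$dbbd -> last char: d
  6: ddd$dbb -> last char: b


BWT = ddbd$db


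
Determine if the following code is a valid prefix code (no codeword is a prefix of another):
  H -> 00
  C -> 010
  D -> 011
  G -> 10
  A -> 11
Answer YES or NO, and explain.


Checking each pair (does one codeword prefix another?):
  H='00' vs C='010': no prefix
  H='00' vs D='011': no prefix
  H='00' vs G='10': no prefix
  H='00' vs A='11': no prefix
  C='010' vs H='00': no prefix
  C='010' vs D='011': no prefix
  C='010' vs G='10': no prefix
  C='010' vs A='11': no prefix
  D='011' vs H='00': no prefix
  D='011' vs C='010': no prefix
  D='011' vs G='10': no prefix
  D='011' vs A='11': no prefix
  G='10' vs H='00': no prefix
  G='10' vs C='010': no prefix
  G='10' vs D='011': no prefix
  G='10' vs A='11': no prefix
  A='11' vs H='00': no prefix
  A='11' vs C='010': no prefix
  A='11' vs D='011': no prefix
  A='11' vs G='10': no prefix
No violation found over all pairs.

YES -- this is a valid prefix code. No codeword is a prefix of any other codeword.


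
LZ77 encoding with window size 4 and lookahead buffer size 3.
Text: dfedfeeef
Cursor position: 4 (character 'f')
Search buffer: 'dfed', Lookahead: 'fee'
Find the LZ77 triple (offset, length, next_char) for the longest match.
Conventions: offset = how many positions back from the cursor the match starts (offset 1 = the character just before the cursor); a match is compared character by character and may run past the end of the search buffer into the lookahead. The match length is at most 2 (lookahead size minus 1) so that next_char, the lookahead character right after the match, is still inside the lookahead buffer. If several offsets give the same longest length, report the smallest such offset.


Try each offset into the search buffer:
  offset=1 (pos 3, char 'd'): match length 0
  offset=2 (pos 2, char 'e'): match length 0
  offset=3 (pos 1, char 'f'): match length 2
  offset=4 (pos 0, char 'd'): match length 0
Longest match has length 2 at offset 3.
next_char = character at position 4 + 2 = 6 -> 'e'

Best match: offset=3, length=2 (matching 'fe' starting at position 1)
LZ77 triple: (3, 2, 'e')


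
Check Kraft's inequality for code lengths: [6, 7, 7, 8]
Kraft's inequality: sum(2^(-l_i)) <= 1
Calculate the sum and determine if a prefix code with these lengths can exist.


Sum = 2^(-6) + 2^(-7) + 2^(-7) + 2^(-8)
    = 0.015625 + 0.0078125 + 0.0078125 + 0.00390625
    = 9/256 = 0.03515625
Since 0.03515625 <= 1, Kraft's inequality IS satisfied.
A prefix code with these lengths CAN exist.

Kraft sum = 0.03515625. Satisfied.


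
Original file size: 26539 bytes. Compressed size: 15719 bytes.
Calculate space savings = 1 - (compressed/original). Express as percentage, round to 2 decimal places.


ratio = compressed/original = 15719/26539 = 0.592298
savings = 1 - ratio = 1 - 0.592298 = 0.407702
as a percentage: 0.407702 * 100 = 40.77%

Space savings = 1 - 15719/26539 = 40.77%


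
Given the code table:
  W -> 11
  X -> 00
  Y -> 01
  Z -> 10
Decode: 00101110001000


Decoding:
00 -> X
10 -> Z
11 -> W
10 -> Z
00 -> X
10 -> Z
00 -> X


Result: XZWZXZX


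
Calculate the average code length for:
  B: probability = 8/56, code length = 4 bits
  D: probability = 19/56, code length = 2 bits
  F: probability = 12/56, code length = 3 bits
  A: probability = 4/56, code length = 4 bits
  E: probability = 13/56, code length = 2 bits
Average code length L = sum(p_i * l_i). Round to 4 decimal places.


Weighted contributions p_i * l_i:
  B: (8/56) * 4 = 32/56
  D: (19/56) * 2 = 38/56
  F: (12/56) * 3 = 36/56
  A: (4/56) * 4 = 16/56
  E: (13/56) * 2 = 26/56
Sum = (32 + 38 + 36 + 16 + 26)/56 = 148/56

L = 148/56 = 2.6429 bits/symbol


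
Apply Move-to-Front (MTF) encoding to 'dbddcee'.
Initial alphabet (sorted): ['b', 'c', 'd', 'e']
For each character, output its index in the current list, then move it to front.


MTF encoding:
'd': index 2 in ['b', 'c', 'd', 'e'] -> ['d', 'b', 'c', 'e']
'b': index 1 in ['d', 'b', 'c', 'e'] -> ['b', 'd', 'c', 'e']
'd': index 1 in ['b', 'd', 'c', 'e'] -> ['d', 'b', 'c', 'e']
'd': index 0 in ['d', 'b', 'c', 'e'] -> ['d', 'b', 'c', 'e']
'c': index 2 in ['d', 'b', 'c', 'e'] -> ['c', 'd', 'b', 'e']
'e': index 3 in ['c', 'd', 'b', 'e'] -> ['e', 'c', 'd', 'b']
'e': index 0 in ['e', 'c', 'd', 'b'] -> ['e', 'c', 'd', 'b']


Output: [2, 1, 1, 0, 2, 3, 0]


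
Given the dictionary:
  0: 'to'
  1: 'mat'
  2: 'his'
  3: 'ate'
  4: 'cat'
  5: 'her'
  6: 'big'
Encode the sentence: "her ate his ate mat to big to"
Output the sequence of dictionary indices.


Look up each word in the dictionary:
  'her' -> 5
  'ate' -> 3
  'his' -> 2
  'ate' -> 3
  'mat' -> 1
  'to' -> 0
  'big' -> 6
  'to' -> 0

Encoded: [5, 3, 2, 3, 1, 0, 6, 0]


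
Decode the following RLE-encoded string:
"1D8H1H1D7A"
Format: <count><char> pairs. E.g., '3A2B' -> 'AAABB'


Expanding each <count><char> pair:
  1D -> 'D'
  8H -> 'HHHHHHHH'
  1H -> 'H'
  1D -> 'D'
  7A -> 'AAAAAAA'

Decoded = DHHHHHHHHHDAAAAAAA


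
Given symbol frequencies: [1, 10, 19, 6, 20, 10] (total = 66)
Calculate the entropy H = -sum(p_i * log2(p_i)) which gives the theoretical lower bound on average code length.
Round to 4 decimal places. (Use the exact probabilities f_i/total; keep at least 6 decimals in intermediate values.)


Per-symbol terms -p_i * log2(p_i) with p_i = f_i/66:
  p = 1/66 = 0.015152: log2(p) = -6.044394, -p*log2(p) = 0.091582
  p = 10/66 = 0.151515: log2(p) = -2.722466, -p*log2(p) = 0.412495
  p = 19/66 = 0.287879: log2(p) = -1.796467, -p*log2(p) = 0.517165
  p = 6/66 = 0.090909: log2(p) = -3.459432, -p*log2(p) = 0.314494
  p = 20/66 = 0.303030: log2(p) = -1.722466, -p*log2(p) = 0.521959
  p = 10/66 = 0.151515: log2(p) = -2.722466, -p*log2(p) = 0.412495
H = 0.091582 + 0.412495 + 0.517165 + 0.314494 + 0.521959 + 0.412495 = 2.270190

H = 2.2702 bits/symbol


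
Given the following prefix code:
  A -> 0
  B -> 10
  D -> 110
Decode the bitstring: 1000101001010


Decoding step by step:
Bits 10 -> B
Bits 0 -> A
Bits 0 -> A
Bits 10 -> B
Bits 10 -> B
Bits 0 -> A
Bits 10 -> B
Bits 10 -> B


Decoded message: BAABBABB


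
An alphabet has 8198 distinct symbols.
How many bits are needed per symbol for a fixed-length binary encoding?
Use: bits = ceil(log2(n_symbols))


log2(8198) = 13.0011
Bracket: 2^13 = 8192 < 8198 <= 2^14 = 16384
So ceil(log2(8198)) = 14

bits = ceil(log2(8198)) = ceil(13.0011) = 14 bits


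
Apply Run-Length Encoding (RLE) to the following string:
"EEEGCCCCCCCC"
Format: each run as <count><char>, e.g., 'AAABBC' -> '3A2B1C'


Scanning runs left to right:
  i=0: run of 'E' x 3 -> '3E'
  i=3: run of 'G' x 1 -> '1G'
  i=4: run of 'C' x 8 -> '8C'

RLE = 3E1G8C


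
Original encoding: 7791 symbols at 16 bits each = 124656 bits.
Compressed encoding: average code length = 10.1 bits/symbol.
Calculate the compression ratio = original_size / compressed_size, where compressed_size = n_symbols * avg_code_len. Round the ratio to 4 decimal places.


original_size = n_symbols * orig_bits = 7791 * 16 = 124656 bits
compressed_size = n_symbols * avg_code_len = 7791 * 10.1 = 78689.1 bits
ratio = original_size / compressed_size = 124656 / 78689.1 = 1.5842

Compression ratio = 1.5842


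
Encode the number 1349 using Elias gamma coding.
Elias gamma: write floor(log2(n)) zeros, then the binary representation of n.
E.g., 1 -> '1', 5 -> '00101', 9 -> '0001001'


num_bits = floor(log2(1349)) + 1 = 11
leading_zeros = num_bits - 1 = 10
binary(1349) = 10101000101

Elias gamma(1349) = '0000000000' + '10101000101' = 000000000010101000101 (21 bits)


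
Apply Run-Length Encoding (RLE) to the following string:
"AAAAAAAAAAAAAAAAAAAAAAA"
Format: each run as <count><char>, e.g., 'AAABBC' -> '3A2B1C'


Scanning runs left to right:
  i=0: run of 'A' x 23 -> '23A'

RLE = 23A


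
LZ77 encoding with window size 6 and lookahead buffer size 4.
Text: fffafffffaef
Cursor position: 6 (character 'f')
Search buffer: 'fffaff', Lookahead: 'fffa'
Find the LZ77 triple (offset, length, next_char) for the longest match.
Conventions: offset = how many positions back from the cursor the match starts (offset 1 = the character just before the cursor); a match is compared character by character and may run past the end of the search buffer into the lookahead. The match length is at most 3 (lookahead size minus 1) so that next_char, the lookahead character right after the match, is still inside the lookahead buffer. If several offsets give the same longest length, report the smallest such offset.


Try each offset into the search buffer:
  offset=1 (pos 5, char 'f'): match length 3
  offset=2 (pos 4, char 'f'): match length 3
  offset=3 (pos 3, char 'a'): match length 0
  offset=4 (pos 2, char 'f'): match length 1
  offset=5 (pos 1, char 'f'): match length 2
  offset=6 (pos 0, char 'f'): match length 3
Longest match has length 3, found at offsets 1, 2, 6; take the smallest, offset 1.
next_char = character at position 6 + 3 = 9 -> 'a'

Best match: offset=1, length=3 (matching 'fff' starting at position 5)
LZ77 triple: (1, 3, 'a')


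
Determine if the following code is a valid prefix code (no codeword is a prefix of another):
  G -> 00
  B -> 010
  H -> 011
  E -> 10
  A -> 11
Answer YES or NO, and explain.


Checking each pair (does one codeword prefix another?):
  G='00' vs B='010': no prefix
  G='00' vs H='011': no prefix
  G='00' vs E='10': no prefix
  G='00' vs A='11': no prefix
  B='010' vs G='00': no prefix
  B='010' vs H='011': no prefix
  B='010' vs E='10': no prefix
  B='010' vs A='11': no prefix
  H='011' vs G='00': no prefix
  H='011' vs B='010': no prefix
  H='011' vs E='10': no prefix
  H='011' vs A='11': no prefix
  E='10' vs G='00': no prefix
  E='10' vs B='010': no prefix
  E='10' vs H='011': no prefix
  E='10' vs A='11': no prefix
  A='11' vs G='00': no prefix
  A='11' vs B='010': no prefix
  A='11' vs H='011': no prefix
  A='11' vs E='10': no prefix
No violation found over all pairs.

YES -- this is a valid prefix code. No codeword is a prefix of any other codeword.


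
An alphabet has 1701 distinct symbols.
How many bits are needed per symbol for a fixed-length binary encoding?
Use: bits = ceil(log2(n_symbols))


log2(1701) = 10.7322
Bracket: 2^10 = 1024 < 1701 <= 2^11 = 2048
So ceil(log2(1701)) = 11

bits = ceil(log2(1701)) = ceil(10.7322) = 11 bits


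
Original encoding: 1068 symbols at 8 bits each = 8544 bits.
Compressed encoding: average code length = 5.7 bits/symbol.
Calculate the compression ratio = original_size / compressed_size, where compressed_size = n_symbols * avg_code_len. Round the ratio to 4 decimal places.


original_size = n_symbols * orig_bits = 1068 * 8 = 8544 bits
compressed_size = n_symbols * avg_code_len = 1068 * 5.7 = 6087.6 bits
ratio = original_size / compressed_size = 8544 / 6087.6 = 1.4035

Compression ratio = 1.4035


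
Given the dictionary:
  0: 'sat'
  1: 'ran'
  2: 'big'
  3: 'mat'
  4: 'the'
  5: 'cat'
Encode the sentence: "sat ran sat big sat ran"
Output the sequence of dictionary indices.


Look up each word in the dictionary:
  'sat' -> 0
  'ran' -> 1
  'sat' -> 0
  'big' -> 2
  'sat' -> 0
  'ran' -> 1

Encoded: [0, 1, 0, 2, 0, 1]


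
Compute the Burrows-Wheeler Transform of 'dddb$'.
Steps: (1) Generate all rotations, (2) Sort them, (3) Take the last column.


Rotations (sorted):
  0: $dddb -> last char: b
  1: b$ddd -> last char: d
  2: db$dd -> last char: d
  3: ddb$d -> last char: d
  4: dddb$ -> last char: $


BWT = bddd$


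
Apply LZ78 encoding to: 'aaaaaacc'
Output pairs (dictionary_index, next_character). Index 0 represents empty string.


LZ78 encoding steps:
Dictionary: {0: ''}
Step 1: w='' (idx 0), next='a' -> output (0, 'a'), add 'a' as idx 1
Step 2: w='a' (idx 1), next='a' -> output (1, 'a'), add 'aa' as idx 2
Step 3: w='aa' (idx 2), next='a' -> output (2, 'a'), add 'aaa' as idx 3
Step 4: w='' (idx 0), next='c' -> output (0, 'c'), add 'c' as idx 4
Step 5: w='c' (idx 4), end of input -> output (4, '')


Encoded: [(0, 'a'), (1, 'a'), (2, 'a'), (0, 'c'), (4, '')]


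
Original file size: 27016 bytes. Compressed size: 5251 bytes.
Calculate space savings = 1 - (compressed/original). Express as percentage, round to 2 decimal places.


ratio = compressed/original = 5251/27016 = 0.194366
savings = 1 - ratio = 1 - 0.194366 = 0.805634
as a percentage: 0.805634 * 100 = 80.56%

Space savings = 1 - 5251/27016 = 80.56%


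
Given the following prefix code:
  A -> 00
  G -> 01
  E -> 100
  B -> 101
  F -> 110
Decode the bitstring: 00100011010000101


Decoding step by step:
Bits 00 -> A
Bits 100 -> E
Bits 01 -> G
Bits 101 -> B
Bits 00 -> A
Bits 00 -> A
Bits 101 -> B


Decoded message: AEGBAAB


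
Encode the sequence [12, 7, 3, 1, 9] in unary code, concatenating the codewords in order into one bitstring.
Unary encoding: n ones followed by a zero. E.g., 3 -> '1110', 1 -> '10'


Encode each number as n ones followed by a terminating 0:
  12 -> 1111111111110 (13 bits)
  7 -> 11111110 (8 bits)
  3 -> 1110 (4 bits)
  1 -> 10 (2 bits)
  9 -> 1111111110 (10 bits)
Total length = 13 + 8 + 4 + 2 + 10 = 37 bits.

Unary([12, 7, 3, 1, 9]) = 1111111111110111111101110101111111110 (37 bits)


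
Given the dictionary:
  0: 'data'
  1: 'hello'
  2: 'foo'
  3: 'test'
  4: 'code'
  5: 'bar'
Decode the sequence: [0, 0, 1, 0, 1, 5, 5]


Look up each index in the dictionary:
  0 -> 'data'
  0 -> 'data'
  1 -> 'hello'
  0 -> 'data'
  1 -> 'hello'
  5 -> 'bar'
  5 -> 'bar'

Decoded: "data data hello data hello bar bar"


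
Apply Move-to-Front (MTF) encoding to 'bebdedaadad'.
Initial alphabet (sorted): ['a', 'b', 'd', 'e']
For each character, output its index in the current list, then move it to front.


MTF encoding:
'b': index 1 in ['a', 'b', 'd', 'e'] -> ['b', 'a', 'd', 'e']
'e': index 3 in ['b', 'a', 'd', 'e'] -> ['e', 'b', 'a', 'd']
'b': index 1 in ['e', 'b', 'a', 'd'] -> ['b', 'e', 'a', 'd']
'd': index 3 in ['b', 'e', 'a', 'd'] -> ['d', 'b', 'e', 'a']
'e': index 2 in ['d', 'b', 'e', 'a'] -> ['e', 'd', 'b', 'a']
'd': index 1 in ['e', 'd', 'b', 'a'] -> ['d', 'e', 'b', 'a']
'a': index 3 in ['d', 'e', 'b', 'a'] -> ['a', 'd', 'e', 'b']
'a': index 0 in ['a', 'd', 'e', 'b'] -> ['a', 'd', 'e', 'b']
'd': index 1 in ['a', 'd', 'e', 'b'] -> ['d', 'a', 'e', 'b']
'a': index 1 in ['d', 'a', 'e', 'b'] -> ['a', 'd', 'e', 'b']
'd': index 1 in ['a', 'd', 'e', 'b'] -> ['d', 'a', 'e', 'b']


Output: [1, 3, 1, 3, 2, 1, 3, 0, 1, 1, 1]


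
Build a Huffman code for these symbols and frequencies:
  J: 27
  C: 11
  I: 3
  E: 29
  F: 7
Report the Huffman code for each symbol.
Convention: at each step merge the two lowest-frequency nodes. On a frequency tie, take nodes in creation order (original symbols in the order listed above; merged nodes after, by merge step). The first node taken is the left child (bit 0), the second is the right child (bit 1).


Huffman tree construction:
Step 1: Merge I(3) + F(7) = 10
Step 2: Merge (I+F)(10) + C(11) = 21
Step 3: Merge ((I+F)+C)(21) + J(27) = 48
Step 4: Merge E(29) + (((I+F)+C)+J)(48) = 77
Read each symbol's code off the tree from the root (left child = 0, right child = 1).

Codes:
  J: 11 (length 2)
  C: 101 (length 3)
  I: 1000 (length 4)
  E: 0 (length 1)
  F: 1001 (length 4)
Average code length: 156/77 = 2.0260 bits/symbol


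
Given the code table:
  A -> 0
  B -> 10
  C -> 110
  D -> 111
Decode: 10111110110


Decoding:
10 -> B
111 -> D
110 -> C
110 -> C


Result: BDCC


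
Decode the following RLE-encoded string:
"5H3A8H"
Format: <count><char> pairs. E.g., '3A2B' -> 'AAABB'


Expanding each <count><char> pair:
  5H -> 'HHHHH'
  3A -> 'AAA'
  8H -> 'HHHHHHHH'

Decoded = HHHHHAAAHHHHHHHH


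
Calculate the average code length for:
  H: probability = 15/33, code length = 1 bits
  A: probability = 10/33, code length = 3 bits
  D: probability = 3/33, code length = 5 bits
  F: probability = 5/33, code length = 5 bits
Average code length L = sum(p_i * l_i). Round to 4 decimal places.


Weighted contributions p_i * l_i:
  H: (15/33) * 1 = 15/33
  A: (10/33) * 3 = 30/33
  D: (3/33) * 5 = 15/33
  F: (5/33) * 5 = 25/33
Sum = (15 + 30 + 15 + 25)/33 = 85/33

L = 85/33 = 2.5758 bits/symbol


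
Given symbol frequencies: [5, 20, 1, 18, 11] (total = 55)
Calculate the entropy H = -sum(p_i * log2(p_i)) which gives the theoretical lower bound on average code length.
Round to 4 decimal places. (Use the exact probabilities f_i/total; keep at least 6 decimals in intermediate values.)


Per-symbol terms -p_i * log2(p_i) with p_i = f_i/55:
  p = 5/55 = 0.090909: log2(p) = -3.459432, -p*log2(p) = 0.314494
  p = 20/55 = 0.363636: log2(p) = -1.459432, -p*log2(p) = 0.530702
  p = 1/55 = 0.018182: log2(p) = -5.781360, -p*log2(p) = 0.105116
  p = 18/55 = 0.327273: log2(p) = -1.611435, -p*log2(p) = 0.527379
  p = 11/55 = 0.200000: log2(p) = -2.321928, -p*log2(p) = 0.464386
H = 0.314494 + 0.530702 + 0.105116 + 0.527379 + 0.464386 = 1.942077

H = 1.9421 bits/symbol


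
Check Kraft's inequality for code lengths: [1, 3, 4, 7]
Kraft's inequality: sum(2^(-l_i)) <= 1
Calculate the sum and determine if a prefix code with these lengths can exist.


Sum = 2^(-1) + 2^(-3) + 2^(-4) + 2^(-7)
    = 0.5 + 0.125 + 0.0625 + 0.0078125
    = 89/128 = 0.6953125
Since 0.6953125 <= 1, Kraft's inequality IS satisfied.
A prefix code with these lengths CAN exist.

Kraft sum = 0.6953125. Satisfied.


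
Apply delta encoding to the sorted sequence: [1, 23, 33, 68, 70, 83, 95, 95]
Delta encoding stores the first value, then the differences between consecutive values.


First value: 1
Deltas:
  23 - 1 = 22
  33 - 23 = 10
  68 - 33 = 35
  70 - 68 = 2
  83 - 70 = 13
  95 - 83 = 12
  95 - 95 = 0


Delta encoded: [1, 22, 10, 35, 2, 13, 12, 0]


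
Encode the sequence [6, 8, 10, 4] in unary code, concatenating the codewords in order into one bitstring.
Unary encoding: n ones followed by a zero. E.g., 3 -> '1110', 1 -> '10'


Encode each number as n ones followed by a terminating 0:
  6 -> 1111110 (7 bits)
  8 -> 111111110 (9 bits)
  10 -> 11111111110 (11 bits)
  4 -> 11110 (5 bits)
Total length = 7 + 9 + 11 + 5 = 32 bits.

Unary([6, 8, 10, 4]) = 11111101111111101111111111011110 (32 bits)


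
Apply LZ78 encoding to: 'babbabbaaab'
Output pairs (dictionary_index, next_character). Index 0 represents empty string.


LZ78 encoding steps:
Dictionary: {0: ''}
Step 1: w='' (idx 0), next='b' -> output (0, 'b'), add 'b' as idx 1
Step 2: w='' (idx 0), next='a' -> output (0, 'a'), add 'a' as idx 2
Step 3: w='b' (idx 1), next='b' -> output (1, 'b'), add 'bb' as idx 3
Step 4: w='a' (idx 2), next='b' -> output (2, 'b'), add 'ab' as idx 4
Step 5: w='b' (idx 1), next='a' -> output (1, 'a'), add 'ba' as idx 5
Step 6: w='a' (idx 2), next='a' -> output (2, 'a'), add 'aa' as idx 6
Step 7: w='b' (idx 1), end of input -> output (1, '')


Encoded: [(0, 'b'), (0, 'a'), (1, 'b'), (2, 'b'), (1, 'a'), (2, 'a'), (1, '')]


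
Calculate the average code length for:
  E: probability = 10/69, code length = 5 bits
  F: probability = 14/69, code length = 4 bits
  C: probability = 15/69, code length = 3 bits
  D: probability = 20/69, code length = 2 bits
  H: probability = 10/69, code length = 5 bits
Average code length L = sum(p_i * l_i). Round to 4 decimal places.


Weighted contributions p_i * l_i:
  E: (10/69) * 5 = 50/69
  F: (14/69) * 4 = 56/69
  C: (15/69) * 3 = 45/69
  D: (20/69) * 2 = 40/69
  H: (10/69) * 5 = 50/69
Sum = (50 + 56 + 45 + 40 + 50)/69 = 241/69

L = 241/69 = 3.4928 bits/symbol


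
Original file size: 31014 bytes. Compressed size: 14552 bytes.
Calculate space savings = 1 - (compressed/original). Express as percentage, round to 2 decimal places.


ratio = compressed/original = 14552/31014 = 0.469207
savings = 1 - ratio = 1 - 0.469207 = 0.530793
as a percentage: 0.530793 * 100 = 53.08%

Space savings = 1 - 14552/31014 = 53.08%


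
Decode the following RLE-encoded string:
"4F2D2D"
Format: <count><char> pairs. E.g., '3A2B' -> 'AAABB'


Expanding each <count><char> pair:
  4F -> 'FFFF'
  2D -> 'DD'
  2D -> 'DD'

Decoded = FFFFDDDD


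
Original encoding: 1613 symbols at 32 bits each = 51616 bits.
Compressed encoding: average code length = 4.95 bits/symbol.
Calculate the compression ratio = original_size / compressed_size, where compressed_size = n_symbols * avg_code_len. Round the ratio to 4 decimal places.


original_size = n_symbols * orig_bits = 1613 * 32 = 51616 bits
compressed_size = n_symbols * avg_code_len = 1613 * 4.95 = 7984.35 bits
ratio = original_size / compressed_size = 51616 / 7984.35 = 6.4646

Compression ratio = 6.4646


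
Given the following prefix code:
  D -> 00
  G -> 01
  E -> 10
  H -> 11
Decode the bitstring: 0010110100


Decoding step by step:
Bits 00 -> D
Bits 10 -> E
Bits 11 -> H
Bits 01 -> G
Bits 00 -> D


Decoded message: DEHGD


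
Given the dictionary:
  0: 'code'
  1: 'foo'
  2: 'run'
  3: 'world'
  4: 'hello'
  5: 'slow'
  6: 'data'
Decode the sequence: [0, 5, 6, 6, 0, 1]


Look up each index in the dictionary:
  0 -> 'code'
  5 -> 'slow'
  6 -> 'data'
  6 -> 'data'
  0 -> 'code'
  1 -> 'foo'

Decoded: "code slow data data code foo"


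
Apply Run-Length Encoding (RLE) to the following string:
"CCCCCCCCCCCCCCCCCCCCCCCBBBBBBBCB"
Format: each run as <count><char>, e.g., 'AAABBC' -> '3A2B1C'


Scanning runs left to right:
  i=0: run of 'C' x 23 -> '23C'
  i=23: run of 'B' x 7 -> '7B'
  i=30: run of 'C' x 1 -> '1C'
  i=31: run of 'B' x 1 -> '1B'

RLE = 23C7B1C1B


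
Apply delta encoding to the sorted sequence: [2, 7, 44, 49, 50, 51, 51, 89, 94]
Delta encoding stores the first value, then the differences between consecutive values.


First value: 2
Deltas:
  7 - 2 = 5
  44 - 7 = 37
  49 - 44 = 5
  50 - 49 = 1
  51 - 50 = 1
  51 - 51 = 0
  89 - 51 = 38
  94 - 89 = 5


Delta encoded: [2, 5, 37, 5, 1, 1, 0, 38, 5]


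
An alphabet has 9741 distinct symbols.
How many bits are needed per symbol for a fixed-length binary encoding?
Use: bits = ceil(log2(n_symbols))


log2(9741) = 13.2499
Bracket: 2^13 = 8192 < 9741 <= 2^14 = 16384
So ceil(log2(9741)) = 14

bits = ceil(log2(9741)) = ceil(13.2499) = 14 bits


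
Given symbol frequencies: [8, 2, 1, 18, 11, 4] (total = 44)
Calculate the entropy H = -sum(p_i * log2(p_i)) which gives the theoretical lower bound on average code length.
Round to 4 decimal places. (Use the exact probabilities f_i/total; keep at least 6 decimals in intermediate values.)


Per-symbol terms -p_i * log2(p_i) with p_i = f_i/44:
  p = 8/44 = 0.181818: log2(p) = -2.459432, -p*log2(p) = 0.447169
  p = 2/44 = 0.045455: log2(p) = -4.459432, -p*log2(p) = 0.202701
  p = 1/44 = 0.022727: log2(p) = -5.459432, -p*log2(p) = 0.124078
  p = 18/44 = 0.409091: log2(p) = -1.289507, -p*log2(p) = 0.527525
  p = 11/44 = 0.250000: log2(p) = -2.000000, -p*log2(p) = 0.500000
  p = 4/44 = 0.090909: log2(p) = -3.459432, -p*log2(p) = 0.314494
H = 0.447169 + 0.202701 + 0.124078 + 0.527525 + 0.500000 + 0.314494 = 2.115967

H = 2.116 bits/symbol


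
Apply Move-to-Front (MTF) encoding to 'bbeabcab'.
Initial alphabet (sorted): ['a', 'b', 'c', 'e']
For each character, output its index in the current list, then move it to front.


MTF encoding:
'b': index 1 in ['a', 'b', 'c', 'e'] -> ['b', 'a', 'c', 'e']
'b': index 0 in ['b', 'a', 'c', 'e'] -> ['b', 'a', 'c', 'e']
'e': index 3 in ['b', 'a', 'c', 'e'] -> ['e', 'b', 'a', 'c']
'a': index 2 in ['e', 'b', 'a', 'c'] -> ['a', 'e', 'b', 'c']
'b': index 2 in ['a', 'e', 'b', 'c'] -> ['b', 'a', 'e', 'c']
'c': index 3 in ['b', 'a', 'e', 'c'] -> ['c', 'b', 'a', 'e']
'a': index 2 in ['c', 'b', 'a', 'e'] -> ['a', 'c', 'b', 'e']
'b': index 2 in ['a', 'c', 'b', 'e'] -> ['b', 'a', 'c', 'e']


Output: [1, 0, 3, 2, 2, 3, 2, 2]


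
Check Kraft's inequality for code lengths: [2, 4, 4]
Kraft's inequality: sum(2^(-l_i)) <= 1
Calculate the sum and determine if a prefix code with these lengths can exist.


Sum = 2^(-2) + 2^(-4) + 2^(-4)
    = 0.25 + 0.0625 + 0.0625
    = 6/16 = 0.375
Since 0.375 <= 1, Kraft's inequality IS satisfied.
A prefix code with these lengths CAN exist.

Kraft sum = 0.375. Satisfied.


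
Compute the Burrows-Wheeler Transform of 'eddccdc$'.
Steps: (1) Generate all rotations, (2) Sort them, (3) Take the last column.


Rotations (sorted):
  0: $eddccdc -> last char: c
  1: c$eddccd -> last char: d
  2: ccdc$edd -> last char: d
  3: cdc$eddc -> last char: c
  4: dc$eddcc -> last char: c
  5: dccdc$ed -> last char: d
  6: ddccdc$e -> last char: e
  7: eddccdc$ -> last char: $


BWT = cddccde$


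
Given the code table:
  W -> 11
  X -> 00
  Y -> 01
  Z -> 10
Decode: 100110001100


Decoding:
10 -> Z
01 -> Y
10 -> Z
00 -> X
11 -> W
00 -> X


Result: ZYZXWX


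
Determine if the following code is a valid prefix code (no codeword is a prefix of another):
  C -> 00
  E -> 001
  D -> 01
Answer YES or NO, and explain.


Checking each pair (does one codeword prefix another?):
  C='00' vs E='001': prefix -- VIOLATION

NO -- this is NOT a valid prefix code. C (00) is a prefix of E (001).


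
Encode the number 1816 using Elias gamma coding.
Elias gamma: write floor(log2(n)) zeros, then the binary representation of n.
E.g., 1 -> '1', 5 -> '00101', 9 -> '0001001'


num_bits = floor(log2(1816)) + 1 = 11
leading_zeros = num_bits - 1 = 10
binary(1816) = 11100011000

Elias gamma(1816) = '0000000000' + '11100011000' = 000000000011100011000 (21 bits)


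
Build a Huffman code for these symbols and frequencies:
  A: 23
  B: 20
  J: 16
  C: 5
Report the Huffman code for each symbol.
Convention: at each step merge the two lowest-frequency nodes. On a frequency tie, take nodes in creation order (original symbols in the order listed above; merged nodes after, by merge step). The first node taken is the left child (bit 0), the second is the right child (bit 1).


Huffman tree construction:
Step 1: Merge C(5) + J(16) = 21
Step 2: Merge B(20) + (C+J)(21) = 41
Step 3: Merge A(23) + (B+(C+J))(41) = 64
Read each symbol's code off the tree from the root (left child = 0, right child = 1).

Codes:
  A: 0 (length 1)
  B: 10 (length 2)
  J: 111 (length 3)
  C: 110 (length 3)
Average code length: 126/64 = 1.9688 bits/symbol


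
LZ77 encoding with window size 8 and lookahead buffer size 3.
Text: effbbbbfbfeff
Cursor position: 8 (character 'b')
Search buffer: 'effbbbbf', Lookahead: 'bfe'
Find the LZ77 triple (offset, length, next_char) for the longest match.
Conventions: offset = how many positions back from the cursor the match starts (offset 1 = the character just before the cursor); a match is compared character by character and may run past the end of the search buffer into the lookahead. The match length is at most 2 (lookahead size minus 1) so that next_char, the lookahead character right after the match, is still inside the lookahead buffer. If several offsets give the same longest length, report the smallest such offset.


Try each offset into the search buffer:
  offset=1 (pos 7, char 'f'): match length 0
  offset=2 (pos 6, char 'b'): match length 2
  offset=3 (pos 5, char 'b'): match length 1
  offset=4 (pos 4, char 'b'): match length 1
  offset=5 (pos 3, char 'b'): match length 1
  offset=6 (pos 2, char 'f'): match length 0
  offset=7 (pos 1, char 'f'): match length 0
  offset=8 (pos 0, char 'e'): match length 0
Longest match has length 2 at offset 2.
next_char = character at position 8 + 2 = 10 -> 'e'

Best match: offset=2, length=2 (matching 'bf' starting at position 6)
LZ77 triple: (2, 2, 'e')


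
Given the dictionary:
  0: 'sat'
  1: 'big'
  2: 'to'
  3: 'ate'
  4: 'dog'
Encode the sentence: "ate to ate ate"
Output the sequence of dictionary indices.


Look up each word in the dictionary:
  'ate' -> 3
  'to' -> 2
  'ate' -> 3
  'ate' -> 3

Encoded: [3, 2, 3, 3]


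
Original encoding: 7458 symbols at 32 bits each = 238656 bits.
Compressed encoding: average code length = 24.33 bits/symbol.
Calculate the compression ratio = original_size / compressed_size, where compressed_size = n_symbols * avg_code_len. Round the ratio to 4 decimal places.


original_size = n_symbols * orig_bits = 7458 * 32 = 238656 bits
compressed_size = n_symbols * avg_code_len = 7458 * 24.33 = 181453.14 bits
ratio = original_size / compressed_size = 238656 / 181453.14 = 1.3152

Compression ratio = 1.3152


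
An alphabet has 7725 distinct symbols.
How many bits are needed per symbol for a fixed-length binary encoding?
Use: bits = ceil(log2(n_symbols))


log2(7725) = 12.9153
Bracket: 2^12 = 4096 < 7725 <= 2^13 = 8192
So ceil(log2(7725)) = 13

bits = ceil(log2(7725)) = ceil(12.9153) = 13 bits


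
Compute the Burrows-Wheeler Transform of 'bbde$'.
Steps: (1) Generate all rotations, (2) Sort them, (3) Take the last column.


Rotations (sorted):
  0: $bbde -> last char: e
  1: bbde$ -> last char: $
  2: bde$b -> last char: b
  3: de$bb -> last char: b
  4: e$bbd -> last char: d


BWT = e$bbd


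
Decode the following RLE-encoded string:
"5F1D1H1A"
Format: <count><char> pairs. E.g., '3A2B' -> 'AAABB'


Expanding each <count><char> pair:
  5F -> 'FFFFF'
  1D -> 'D'
  1H -> 'H'
  1A -> 'A'

Decoded = FFFFFDHA


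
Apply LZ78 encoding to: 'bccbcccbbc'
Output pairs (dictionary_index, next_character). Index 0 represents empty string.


LZ78 encoding steps:
Dictionary: {0: ''}
Step 1: w='' (idx 0), next='b' -> output (0, 'b'), add 'b' as idx 1
Step 2: w='' (idx 0), next='c' -> output (0, 'c'), add 'c' as idx 2
Step 3: w='c' (idx 2), next='b' -> output (2, 'b'), add 'cb' as idx 3
Step 4: w='c' (idx 2), next='c' -> output (2, 'c'), add 'cc' as idx 4
Step 5: w='cb' (idx 3), next='b' -> output (3, 'b'), add 'cbb' as idx 5
Step 6: w='c' (idx 2), end of input -> output (2, '')


Encoded: [(0, 'b'), (0, 'c'), (2, 'b'), (2, 'c'), (3, 'b'), (2, '')]


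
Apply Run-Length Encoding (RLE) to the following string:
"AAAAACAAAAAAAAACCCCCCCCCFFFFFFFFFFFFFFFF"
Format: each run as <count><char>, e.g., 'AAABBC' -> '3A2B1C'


Scanning runs left to right:
  i=0: run of 'A' x 5 -> '5A'
  i=5: run of 'C' x 1 -> '1C'
  i=6: run of 'A' x 9 -> '9A'
  i=15: run of 'C' x 9 -> '9C'
  i=24: run of 'F' x 16 -> '16F'

RLE = 5A1C9A9C16F


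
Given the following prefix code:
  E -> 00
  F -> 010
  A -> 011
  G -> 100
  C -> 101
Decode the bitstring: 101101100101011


Decoding step by step:
Bits 101 -> C
Bits 101 -> C
Bits 100 -> G
Bits 101 -> C
Bits 011 -> A


Decoded message: CCGCA


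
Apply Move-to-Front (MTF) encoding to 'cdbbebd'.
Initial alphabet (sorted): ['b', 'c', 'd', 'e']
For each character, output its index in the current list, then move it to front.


MTF encoding:
'c': index 1 in ['b', 'c', 'd', 'e'] -> ['c', 'b', 'd', 'e']
'd': index 2 in ['c', 'b', 'd', 'e'] -> ['d', 'c', 'b', 'e']
'b': index 2 in ['d', 'c', 'b', 'e'] -> ['b', 'd', 'c', 'e']
'b': index 0 in ['b', 'd', 'c', 'e'] -> ['b', 'd', 'c', 'e']
'e': index 3 in ['b', 'd', 'c', 'e'] -> ['e', 'b', 'd', 'c']
'b': index 1 in ['e', 'b', 'd', 'c'] -> ['b', 'e', 'd', 'c']
'd': index 2 in ['b', 'e', 'd', 'c'] -> ['d', 'b', 'e', 'c']


Output: [1, 2, 2, 0, 3, 1, 2]


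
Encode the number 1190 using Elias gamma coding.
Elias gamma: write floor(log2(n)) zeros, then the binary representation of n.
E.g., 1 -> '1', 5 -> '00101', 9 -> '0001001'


num_bits = floor(log2(1190)) + 1 = 11
leading_zeros = num_bits - 1 = 10
binary(1190) = 10010100110

Elias gamma(1190) = '0000000000' + '10010100110' = 000000000010010100110 (21 bits)


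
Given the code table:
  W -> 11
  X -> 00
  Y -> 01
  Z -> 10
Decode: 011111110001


Decoding:
01 -> Y
11 -> W
11 -> W
11 -> W
00 -> X
01 -> Y


Result: YWWWXY


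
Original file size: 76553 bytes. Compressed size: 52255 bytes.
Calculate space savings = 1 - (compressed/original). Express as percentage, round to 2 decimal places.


ratio = compressed/original = 52255/76553 = 0.682599
savings = 1 - ratio = 1 - 0.682599 = 0.317401
as a percentage: 0.317401 * 100 = 31.74%

Space savings = 1 - 52255/76553 = 31.74%


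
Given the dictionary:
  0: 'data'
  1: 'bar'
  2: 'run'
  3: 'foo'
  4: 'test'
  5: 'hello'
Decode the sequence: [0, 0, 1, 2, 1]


Look up each index in the dictionary:
  0 -> 'data'
  0 -> 'data'
  1 -> 'bar'
  2 -> 'run'
  1 -> 'bar'

Decoded: "data data bar run bar"


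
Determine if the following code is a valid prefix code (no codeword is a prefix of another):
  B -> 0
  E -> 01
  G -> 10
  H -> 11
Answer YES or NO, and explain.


Checking each pair (does one codeword prefix another?):
  B='0' vs E='01': prefix -- VIOLATION

NO -- this is NOT a valid prefix code. B (0) is a prefix of E (01).


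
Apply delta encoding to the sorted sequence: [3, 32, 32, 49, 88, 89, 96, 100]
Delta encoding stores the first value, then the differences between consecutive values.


First value: 3
Deltas:
  32 - 3 = 29
  32 - 32 = 0
  49 - 32 = 17
  88 - 49 = 39
  89 - 88 = 1
  96 - 89 = 7
  100 - 96 = 4


Delta encoded: [3, 29, 0, 17, 39, 1, 7, 4]


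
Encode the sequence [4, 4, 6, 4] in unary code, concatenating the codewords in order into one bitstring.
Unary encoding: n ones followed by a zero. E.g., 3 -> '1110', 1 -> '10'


Encode each number as n ones followed by a terminating 0:
  4 -> 11110 (5 bits)
  4 -> 11110 (5 bits)
  6 -> 1111110 (7 bits)
  4 -> 11110 (5 bits)
Total length = 5 + 5 + 7 + 5 = 22 bits.

Unary([4, 4, 6, 4]) = 1111011110111111011110 (22 bits)


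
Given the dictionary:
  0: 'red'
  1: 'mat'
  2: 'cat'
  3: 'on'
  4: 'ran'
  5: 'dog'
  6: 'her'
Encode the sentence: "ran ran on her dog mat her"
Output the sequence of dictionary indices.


Look up each word in the dictionary:
  'ran' -> 4
  'ran' -> 4
  'on' -> 3
  'her' -> 6
  'dog' -> 5
  'mat' -> 1
  'her' -> 6

Encoded: [4, 4, 3, 6, 5, 1, 6]


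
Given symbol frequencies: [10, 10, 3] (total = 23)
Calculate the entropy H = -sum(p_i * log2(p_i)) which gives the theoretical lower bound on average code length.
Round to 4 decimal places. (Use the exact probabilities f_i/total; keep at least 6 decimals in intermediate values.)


Per-symbol terms -p_i * log2(p_i) with p_i = f_i/23:
  p = 10/23 = 0.434783: log2(p) = -1.201634, -p*log2(p) = 0.522450
  p = 10/23 = 0.434783: log2(p) = -1.201634, -p*log2(p) = 0.522450
  p = 3/23 = 0.130435: log2(p) = -2.938599, -p*log2(p) = 0.383296
H = 0.522450 + 0.522450 + 0.383296 = 1.428196

H = 1.4282 bits/symbol


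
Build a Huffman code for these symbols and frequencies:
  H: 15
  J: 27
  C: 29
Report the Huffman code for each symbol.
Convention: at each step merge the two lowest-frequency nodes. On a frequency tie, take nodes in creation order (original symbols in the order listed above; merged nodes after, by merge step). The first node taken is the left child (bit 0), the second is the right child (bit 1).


Huffman tree construction:
Step 1: Merge H(15) + J(27) = 42
Step 2: Merge C(29) + (H+J)(42) = 71
Read each symbol's code off the tree from the root (left child = 0, right child = 1).

Codes:
  H: 10 (length 2)
  J: 11 (length 2)
  C: 0 (length 1)
Average code length: 113/71 = 1.5915 bits/symbol


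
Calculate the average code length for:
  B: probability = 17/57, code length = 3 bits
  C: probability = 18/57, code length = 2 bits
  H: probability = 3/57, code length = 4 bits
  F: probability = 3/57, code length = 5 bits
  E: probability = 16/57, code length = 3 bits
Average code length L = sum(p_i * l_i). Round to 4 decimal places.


Weighted contributions p_i * l_i:
  B: (17/57) * 3 = 51/57
  C: (18/57) * 2 = 36/57
  H: (3/57) * 4 = 12/57
  F: (3/57) * 5 = 15/57
  E: (16/57) * 3 = 48/57
Sum = (51 + 36 + 12 + 15 + 48)/57 = 162/57

L = 162/57 = 2.8421 bits/symbol


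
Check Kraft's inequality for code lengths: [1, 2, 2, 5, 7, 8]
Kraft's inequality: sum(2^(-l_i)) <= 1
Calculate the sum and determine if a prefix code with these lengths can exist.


Sum = 2^(-1) + 2^(-2) + 2^(-2) + 2^(-5) + 2^(-7) + 2^(-8)
    = 0.5 + 0.25 + 0.25 + 0.03125 + 0.0078125 + 0.00390625
    = 267/256 = 1.04296875
Since 1.04296875 > 1, Kraft's inequality is NOT satisfied.
A prefix code with these lengths CANNOT exist.

Kraft sum = 1.04296875. Not satisfied.


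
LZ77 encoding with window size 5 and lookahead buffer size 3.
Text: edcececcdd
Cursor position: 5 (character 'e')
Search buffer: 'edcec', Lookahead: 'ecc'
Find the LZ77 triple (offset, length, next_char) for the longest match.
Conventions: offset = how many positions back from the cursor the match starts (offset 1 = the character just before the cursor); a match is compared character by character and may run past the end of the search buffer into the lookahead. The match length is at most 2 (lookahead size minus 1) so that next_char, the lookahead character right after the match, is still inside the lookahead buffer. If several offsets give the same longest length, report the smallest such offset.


Try each offset into the search buffer:
  offset=1 (pos 4, char 'c'): match length 0
  offset=2 (pos 3, char 'e'): match length 2
  offset=3 (pos 2, char 'c'): match length 0
  offset=4 (pos 1, char 'd'): match length 0
  offset=5 (pos 0, char 'e'): match length 1
Longest match has length 2 at offset 2.
next_char = character at position 5 + 2 = 7 -> 'c'

Best match: offset=2, length=2 (matching 'ec' starting at position 3)
LZ77 triple: (2, 2, 'c')


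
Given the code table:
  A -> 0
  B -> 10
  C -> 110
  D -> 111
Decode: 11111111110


Decoding:
111 -> D
111 -> D
111 -> D
10 -> B


Result: DDDB


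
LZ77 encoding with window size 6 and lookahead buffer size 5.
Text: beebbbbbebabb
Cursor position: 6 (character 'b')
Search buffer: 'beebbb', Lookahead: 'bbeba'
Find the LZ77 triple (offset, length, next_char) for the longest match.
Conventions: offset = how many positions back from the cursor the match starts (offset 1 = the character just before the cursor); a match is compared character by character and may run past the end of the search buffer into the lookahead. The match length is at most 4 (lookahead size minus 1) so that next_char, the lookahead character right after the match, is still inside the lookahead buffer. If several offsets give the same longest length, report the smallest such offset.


Try each offset into the search buffer:
  offset=1 (pos 5, char 'b'): match length 2
  offset=2 (pos 4, char 'b'): match length 2
  offset=3 (pos 3, char 'b'): match length 2
  offset=4 (pos 2, char 'e'): match length 0
  offset=5 (pos 1, char 'e'): match length 0
  offset=6 (pos 0, char 'b'): match length 1
Longest match has length 2, found at offsets 1, 2, 3; take the smallest, offset 1.
next_char = character at position 6 + 2 = 8 -> 'e'

Best match: offset=1, length=2 (matching 'bb' starting at position 5)
LZ77 triple: (1, 2, 'e')
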